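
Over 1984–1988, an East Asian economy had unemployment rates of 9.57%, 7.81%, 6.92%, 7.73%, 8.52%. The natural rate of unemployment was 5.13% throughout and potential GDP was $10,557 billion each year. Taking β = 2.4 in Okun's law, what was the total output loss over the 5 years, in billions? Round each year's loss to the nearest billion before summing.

$3,776 billion

Year 1984: gap = -2.4 × (9.57 - 5.13) = -10.656%, loss ≈ 10557 × 10.656/100 ≈ 1125.
Year 1985: gap = -2.4 × (7.81 - 5.13) = -6.432%, loss ≈ 10557 × 6.432/100 ≈ 679.
Year 1986: gap = -2.4 × (6.92 - 5.13) = -4.296%, loss ≈ 10557 × 4.296/100 ≈ 454.
Year 1987: gap = -2.4 × (7.73 - 5.13) = -6.24%, loss ≈ 10557 × 6.24/100 ≈ 659.
Year 1988: gap = -2.4 × (8.52 - 5.13) = -8.136%, loss ≈ 10557 × 8.136/100 ≈ 859.
Total lost output = 1125 + 679 + 454 + 659 + 859 = 3776 billion.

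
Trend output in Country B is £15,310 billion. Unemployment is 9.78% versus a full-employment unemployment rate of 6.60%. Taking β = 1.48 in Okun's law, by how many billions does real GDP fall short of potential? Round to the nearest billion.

£721 billion

Output gap = -1.48 × (9.78 - 6.6) = -1.48 × 3.18 = -4.7064%.
Actual GDP ≈ 15310 × 0.952936 ≈ 14589 billion, so the shortfall is 15310 - 14589 = 721 billion.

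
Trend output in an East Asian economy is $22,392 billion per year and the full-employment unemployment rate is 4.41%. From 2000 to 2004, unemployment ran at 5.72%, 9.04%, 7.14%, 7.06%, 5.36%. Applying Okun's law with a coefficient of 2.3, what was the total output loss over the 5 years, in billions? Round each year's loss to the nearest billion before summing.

Year 2000: gap = -2.3 × (5.72 - 4.41) = -3.013%, loss ≈ 22392 × 3.013/100 ≈ 675.
Year 2001: gap = -2.3 × (9.04 - 4.41) = -10.649%, loss ≈ 22392 × 10.649/100 ≈ 2385.
Year 2002: gap = -2.3 × (7.14 - 4.41) = -6.279%, loss ≈ 22392 × 6.279/100 ≈ 1406.
Year 2003: gap = -2.3 × (7.06 - 4.41) = -6.095%, loss ≈ 22392 × 6.095/100 ≈ 1365.
Year 2004: gap = -2.3 × (5.36 - 4.41) = -2.185%, loss ≈ 22392 × 2.185/100 ≈ 489.
Total lost output = 675 + 2385 + 1406 + 1365 + 489 = 6320 billion.

$6,320 billion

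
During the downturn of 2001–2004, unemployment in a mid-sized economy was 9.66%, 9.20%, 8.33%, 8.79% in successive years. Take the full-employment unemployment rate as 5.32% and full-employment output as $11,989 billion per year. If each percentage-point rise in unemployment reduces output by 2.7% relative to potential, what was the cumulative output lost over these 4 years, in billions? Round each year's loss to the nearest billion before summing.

$4,758 billion

Year 2001: gap = -2.7 × (9.66 - 5.32) = -11.718%, loss ≈ 11989 × 11.718/100 ≈ 1405.
Year 2002: gap = -2.7 × (9.2 - 5.32) = -10.476%, loss ≈ 11989 × 10.476/100 ≈ 1256.
Year 2003: gap = -2.7 × (8.33 - 5.32) = -8.127%, loss ≈ 11989 × 8.127/100 ≈ 974.
Year 2004: gap = -2.7 × (8.79 - 5.32) = -9.369%, loss ≈ 11989 × 9.369/100 ≈ 1123.
Total lost output = 1405 + 1256 + 974 + 1123 = 4758 billion.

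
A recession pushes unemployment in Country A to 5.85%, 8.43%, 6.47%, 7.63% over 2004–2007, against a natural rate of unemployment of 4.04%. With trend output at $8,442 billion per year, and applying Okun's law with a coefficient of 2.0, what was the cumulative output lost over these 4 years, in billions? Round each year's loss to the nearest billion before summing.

$2,063 billion

Year 2004: gap = -2.0 × (5.85 - 4.04) = -3.62%, loss ≈ 8442 × 3.62/100 ≈ 306.
Year 2005: gap = -2.0 × (8.43 - 4.04) = -8.78%, loss ≈ 8442 × 8.78/100 ≈ 741.
Year 2006: gap = -2.0 × (6.47 - 4.04) = -4.86%, loss ≈ 8442 × 4.86/100 ≈ 410.
Year 2007: gap = -2.0 × (7.63 - 4.04) = -7.18%, loss ≈ 8442 × 7.18/100 ≈ 606.
Total lost output = 306 + 741 + 410 + 606 = 2063 billion.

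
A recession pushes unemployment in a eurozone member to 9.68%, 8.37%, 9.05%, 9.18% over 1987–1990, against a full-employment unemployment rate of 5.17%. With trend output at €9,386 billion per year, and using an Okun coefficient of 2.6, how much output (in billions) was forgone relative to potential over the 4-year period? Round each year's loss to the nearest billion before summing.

€3,808 billion

Year 1987: gap = -2.6 × (9.68 - 5.17) = -11.726%, loss ≈ 9386 × 11.726/100 ≈ 1101.
Year 1988: gap = -2.6 × (8.37 - 5.17) = -8.32%, loss ≈ 9386 × 8.32/100 ≈ 781.
Year 1989: gap = -2.6 × (9.05 - 5.17) = -10.088%, loss ≈ 9386 × 10.088/100 ≈ 947.
Year 1990: gap = -2.6 × (9.18 - 5.17) = -10.426%, loss ≈ 9386 × 10.426/100 ≈ 979.
Total lost output = 1101 + 781 + 947 + 979 = 3808 billion.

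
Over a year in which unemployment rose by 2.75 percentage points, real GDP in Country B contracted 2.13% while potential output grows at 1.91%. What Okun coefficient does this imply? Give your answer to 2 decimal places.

β ≈ 1.47

Growth form: g_Y = g_Y* - β × Δu, so β = (g_Y* - g_Y)/Δu.
β = (1.91 + 2.13)/2.75 = 4.04/2.75 = 1.47.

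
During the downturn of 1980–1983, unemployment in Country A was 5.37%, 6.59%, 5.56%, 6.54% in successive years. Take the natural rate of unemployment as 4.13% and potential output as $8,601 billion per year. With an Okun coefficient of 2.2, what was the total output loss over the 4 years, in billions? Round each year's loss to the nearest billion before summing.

$1,427 billion

Year 1980: gap = -2.2 × (5.37 - 4.13) = -2.728%, loss ≈ 8601 × 2.728/100 ≈ 235.
Year 1981: gap = -2.2 × (6.59 - 4.13) = -5.412%, loss ≈ 8601 × 5.412/100 ≈ 465.
Year 1982: gap = -2.2 × (5.56 - 4.13) = -3.146%, loss ≈ 8601 × 3.146/100 ≈ 271.
Year 1983: gap = -2.2 × (6.54 - 4.13) = -5.302%, loss ≈ 8601 × 5.302/100 ≈ 456.
Total lost output = 235 + 465 + 271 + 456 = 1427 billion.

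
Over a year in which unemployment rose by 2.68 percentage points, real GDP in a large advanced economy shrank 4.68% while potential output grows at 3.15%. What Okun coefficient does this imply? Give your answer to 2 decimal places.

β ≈ 2.92

Growth form: g_Y = g_Y* - β × Δu, so β = (g_Y* - g_Y)/Δu.
β = (3.15 + 4.68)/2.68 = 7.83/2.68 = 2.92.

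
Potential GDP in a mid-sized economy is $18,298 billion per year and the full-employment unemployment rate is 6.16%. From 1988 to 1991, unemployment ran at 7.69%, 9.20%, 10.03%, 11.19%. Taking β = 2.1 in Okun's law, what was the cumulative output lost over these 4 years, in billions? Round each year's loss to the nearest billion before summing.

Year 1988: gap = -2.1 × (7.69 - 6.16) = -3.213%, loss ≈ 18298 × 3.213/100 ≈ 588.
Year 1989: gap = -2.1 × (9.2 - 6.16) = -6.384%, loss ≈ 18298 × 6.384/100 ≈ 1168.
Year 1990: gap = -2.1 × (10.03 - 6.16) = -8.127%, loss ≈ 18298 × 8.127/100 ≈ 1487.
Year 1991: gap = -2.1 × (11.19 - 6.16) = -10.563%, loss ≈ 18298 × 10.563/100 ≈ 1933.
Total lost output = 588 + 1168 + 1487 + 1933 = 5176 billion.

$5,176 billion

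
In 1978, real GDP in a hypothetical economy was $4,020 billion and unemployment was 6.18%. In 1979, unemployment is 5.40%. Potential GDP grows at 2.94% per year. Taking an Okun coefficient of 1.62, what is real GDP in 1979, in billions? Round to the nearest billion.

Δu = 5.4 - 6.18 = -0.78 points.
Okun's law (growth form): g_Y = g_Y* - β × Δu = 2.94 - 1.62 × (-0.78) = 2.94 + 1.2636 = 4.2036%.
Real GDP in the next year = 4020 × (1 + 4.2036/100) = 4020 × 1.042036 ≈ 4189 billion.

$4,189 billion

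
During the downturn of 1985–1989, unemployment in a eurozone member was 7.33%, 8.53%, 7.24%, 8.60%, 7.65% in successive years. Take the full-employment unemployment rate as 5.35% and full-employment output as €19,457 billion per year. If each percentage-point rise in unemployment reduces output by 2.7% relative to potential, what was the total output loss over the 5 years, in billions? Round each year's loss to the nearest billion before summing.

€6,619 billion

Year 1985: gap = -2.7 × (7.33 - 5.35) = -5.346%, loss ≈ 19457 × 5.346/100 ≈ 1040.
Year 1986: gap = -2.7 × (8.53 - 5.35) = -8.586%, loss ≈ 19457 × 8.586/100 ≈ 1671.
Year 1987: gap = -2.7 × (7.24 - 5.35) = -5.103%, loss ≈ 19457 × 5.103/100 ≈ 993.
Year 1988: gap = -2.7 × (8.6 - 5.35) = -8.775%, loss ≈ 19457 × 8.775/100 ≈ 1707.
Year 1989: gap = -2.7 × (7.65 - 5.35) = -6.21%, loss ≈ 19457 × 6.21/100 ≈ 1208.
Total lost output = 1040 + 1671 + 993 + 1707 + 1208 = 6619 billion.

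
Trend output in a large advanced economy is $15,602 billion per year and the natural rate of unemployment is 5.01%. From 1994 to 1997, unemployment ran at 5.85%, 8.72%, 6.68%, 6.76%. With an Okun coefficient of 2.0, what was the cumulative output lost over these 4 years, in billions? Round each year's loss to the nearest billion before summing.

Year 1994: gap = -2.0 × (5.85 - 5.01) = -1.68%, loss ≈ 15602 × 1.68/100 ≈ 262.
Year 1995: gap = -2.0 × (8.72 - 5.01) = -7.42%, loss ≈ 15602 × 7.42/100 ≈ 1158.
Year 1996: gap = -2.0 × (6.68 - 5.01) = -3.34%, loss ≈ 15602 × 3.34/100 ≈ 521.
Year 1997: gap = -2.0 × (6.76 - 5.01) = -3.5%, loss ≈ 15602 × 3.5/100 ≈ 546.
Total lost output = 262 + 1158 + 521 + 546 = 2487 billion.

$2,487 billion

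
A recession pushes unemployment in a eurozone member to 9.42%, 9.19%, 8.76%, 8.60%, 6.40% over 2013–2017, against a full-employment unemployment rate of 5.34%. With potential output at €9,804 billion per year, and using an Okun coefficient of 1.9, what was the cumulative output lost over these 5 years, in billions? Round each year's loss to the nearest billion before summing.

€2,918 billion

Year 2013: gap = -1.9 × (9.42 - 5.34) = -7.752%, loss ≈ 9804 × 7.752/100 ≈ 760.
Year 2014: gap = -1.9 × (9.19 - 5.34) = -7.315%, loss ≈ 9804 × 7.315/100 ≈ 717.
Year 2015: gap = -1.9 × (8.76 - 5.34) = -6.498%, loss ≈ 9804 × 6.498/100 ≈ 637.
Year 2016: gap = -1.9 × (8.6 - 5.34) = -6.194%, loss ≈ 9804 × 6.194/100 ≈ 607.
Year 2017: gap = -1.9 × (6.4 - 5.34) = -2.014%, loss ≈ 9804 × 2.014/100 ≈ 197.
Total lost output = 760 + 717 + 637 + 607 + 197 = 2918 billion.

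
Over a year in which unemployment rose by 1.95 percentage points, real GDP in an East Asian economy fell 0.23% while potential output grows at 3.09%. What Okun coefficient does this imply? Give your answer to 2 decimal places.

β ≈ 1.70

Growth form: g_Y = g_Y* - β × Δu, so β = (g_Y* - g_Y)/Δu.
β = (3.09 + 0.23)/1.95 = 3.32/1.95 = 1.70.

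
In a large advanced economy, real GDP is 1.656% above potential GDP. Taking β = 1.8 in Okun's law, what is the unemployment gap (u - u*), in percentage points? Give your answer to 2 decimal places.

Okun's law: output gap = -β × (u - u*), so u - u* = -(output gap)/β.
u - u* = -(1.656)/1.8 = -0.92 percentage points.

-0.92 percentage points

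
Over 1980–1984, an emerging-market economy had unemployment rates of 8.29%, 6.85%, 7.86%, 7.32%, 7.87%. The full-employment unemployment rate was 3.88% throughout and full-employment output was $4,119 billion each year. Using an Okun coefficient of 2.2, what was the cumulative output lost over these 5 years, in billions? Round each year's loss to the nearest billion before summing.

$1,704 billion

Year 1980: gap = -2.2 × (8.29 - 3.88) = -9.702%, loss ≈ 4119 × 9.702/100 ≈ 400.
Year 1981: gap = -2.2 × (6.85 - 3.88) = -6.534%, loss ≈ 4119 × 6.534/100 ≈ 269.
Year 1982: gap = -2.2 × (7.86 - 3.88) = -8.756%, loss ≈ 4119 × 8.756/100 ≈ 361.
Year 1983: gap = -2.2 × (7.32 - 3.88) = -7.568%, loss ≈ 4119 × 7.568/100 ≈ 312.
Year 1984: gap = -2.2 × (7.87 - 3.88) = -8.778%, loss ≈ 4119 × 8.778/100 ≈ 362.
Total lost output = 400 + 269 + 361 + 312 + 362 = 1704 billion.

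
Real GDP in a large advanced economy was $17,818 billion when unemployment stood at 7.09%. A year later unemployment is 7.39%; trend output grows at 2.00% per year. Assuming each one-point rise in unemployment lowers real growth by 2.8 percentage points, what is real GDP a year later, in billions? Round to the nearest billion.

Δu = 7.39 - 7.09 = 0.3 points.
Okun's law (growth form): g_Y = g_Y* - β × Δu = 2.00 - 2.8 × (0.30) = 2 - 0.84 = 1.16%.
Real GDP in the next year = 17818 × (1 + 1.16/100) = 17818 × 1.0116 ≈ 18025 billion.

$18,025 billion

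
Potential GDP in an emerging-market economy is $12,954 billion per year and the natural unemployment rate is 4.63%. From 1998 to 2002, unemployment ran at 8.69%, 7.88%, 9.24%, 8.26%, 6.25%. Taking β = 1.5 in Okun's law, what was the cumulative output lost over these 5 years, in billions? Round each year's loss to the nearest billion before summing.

Year 1998: gap = -1.5 × (8.69 - 4.63) = -6.09%, loss ≈ 12954 × 6.09/100 ≈ 789.
Year 1999: gap = -1.5 × (7.88 - 4.63) = -4.875%, loss ≈ 12954 × 4.875/100 ≈ 632.
Year 2000: gap = -1.5 × (9.24 - 4.63) = -6.915%, loss ≈ 12954 × 6.915/100 ≈ 896.
Year 2001: gap = -1.5 × (8.26 - 4.63) = -5.445%, loss ≈ 12954 × 5.445/100 ≈ 705.
Year 2002: gap = -1.5 × (6.25 - 4.63) = -2.43%, loss ≈ 12954 × 2.43/100 ≈ 315.
Total lost output = 789 + 632 + 896 + 705 + 315 = 3337 billion.

$3,337 billion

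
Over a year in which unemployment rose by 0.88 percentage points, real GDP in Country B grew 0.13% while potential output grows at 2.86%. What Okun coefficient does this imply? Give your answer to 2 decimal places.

β ≈ 3.10

Growth form: g_Y = g_Y* - β × Δu, so β = (g_Y* - g_Y)/Δu.
β = (2.86 - 0.13)/0.88 = 2.73/0.88 = 3.10.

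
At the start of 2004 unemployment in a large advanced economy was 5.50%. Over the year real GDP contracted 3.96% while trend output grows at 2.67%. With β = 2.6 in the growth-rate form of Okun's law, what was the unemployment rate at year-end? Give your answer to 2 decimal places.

8.05%

Growth-rate Okun's law: g_Y = g_Y* - β × Δu, so Δu = (g_Y* - g_Y)/β.
Δu = (2.67 + 3.96)/2.6 = 6.63/2.6 = 2.55 percentage points.
Year-end unemployment = 5.5 + 2.55 = 8.05%.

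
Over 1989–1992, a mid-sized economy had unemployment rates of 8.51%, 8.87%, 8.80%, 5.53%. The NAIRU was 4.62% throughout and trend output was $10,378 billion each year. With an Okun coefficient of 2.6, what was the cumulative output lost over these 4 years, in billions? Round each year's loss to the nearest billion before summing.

Year 1989: gap = -2.6 × (8.51 - 4.62) = -10.114%, loss ≈ 10378 × 10.114/100 ≈ 1050.
Year 1990: gap = -2.6 × (8.87 - 4.62) = -11.05%, loss ≈ 10378 × 11.05/100 ≈ 1147.
Year 1991: gap = -2.6 × (8.8 - 4.62) = -10.868%, loss ≈ 10378 × 10.868/100 ≈ 1128.
Year 1992: gap = -2.6 × (5.53 - 4.62) = -2.366%, loss ≈ 10378 × 2.366/100 ≈ 246.
Total lost output = 1050 + 1147 + 1128 + 246 = 3571 billion.

$3,571 billion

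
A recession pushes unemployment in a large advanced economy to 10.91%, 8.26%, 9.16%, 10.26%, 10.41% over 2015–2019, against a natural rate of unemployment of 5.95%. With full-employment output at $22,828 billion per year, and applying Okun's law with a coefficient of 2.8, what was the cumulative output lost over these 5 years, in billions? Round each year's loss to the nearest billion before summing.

$12,305 billion

Year 2015: gap = -2.8 × (10.91 - 5.95) = -13.888%, loss ≈ 22828 × 13.888/100 ≈ 3170.
Year 2016: gap = -2.8 × (8.26 - 5.95) = -6.468%, loss ≈ 22828 × 6.468/100 ≈ 1477.
Year 2017: gap = -2.8 × (9.16 - 5.95) = -8.988%, loss ≈ 22828 × 8.988/100 ≈ 2052.
Year 2018: gap = -2.8 × (10.26 - 5.95) = -12.068%, loss ≈ 22828 × 12.068/100 ≈ 2755.
Year 2019: gap = -2.8 × (10.41 - 5.95) = -12.488%, loss ≈ 22828 × 12.488/100 ≈ 2851.
Total lost output = 3170 + 1477 + 2052 + 2755 + 2851 = 12305 billion.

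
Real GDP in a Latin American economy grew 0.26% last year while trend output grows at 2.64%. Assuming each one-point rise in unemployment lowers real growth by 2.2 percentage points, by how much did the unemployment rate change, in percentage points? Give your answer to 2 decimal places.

Growth-rate Okun's law: g_Y = g_Y* - β × Δu, so Δu = (g_Y* - g_Y)/β.
Δu = (2.64 - 0.26)/2.2 = 2.38/2.2 = 1.08 percentage points.

1.08 percentage points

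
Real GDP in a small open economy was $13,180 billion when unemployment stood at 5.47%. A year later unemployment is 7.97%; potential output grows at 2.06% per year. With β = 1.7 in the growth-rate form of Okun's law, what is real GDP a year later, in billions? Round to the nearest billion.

Δu = 7.97 - 5.47 = 2.5 points.
Okun's law (growth form): g_Y = g_Y* - β × Δu = 2.06 - 1.7 × (2.50) = 2.06 - 4.25 = -2.19%.
Real GDP in the next year = 13180 × (1 - 2.19/100) = 13180 × 0.9781 ≈ 12891 billion.

$12,891 billion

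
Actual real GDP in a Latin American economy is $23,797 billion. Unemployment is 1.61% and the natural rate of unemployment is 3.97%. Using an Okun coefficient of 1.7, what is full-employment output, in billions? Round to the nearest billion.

Unemployment gap = 1.61 - 3.97 = -2.36 points, so output gap = -1.7 × (-2.36) = 4.012%.
Since Y = Y* × (1 + gap/100), Y* = 23797/1.04012 ≈ 22879 billion.

$22,879 billion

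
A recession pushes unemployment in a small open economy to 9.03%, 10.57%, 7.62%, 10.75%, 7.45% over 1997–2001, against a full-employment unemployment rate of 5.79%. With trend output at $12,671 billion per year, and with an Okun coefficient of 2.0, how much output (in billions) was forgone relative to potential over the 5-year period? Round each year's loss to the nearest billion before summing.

$4,174 billion

Year 1997: gap = -2.0 × (9.03 - 5.79) = -6.48%, loss ≈ 12671 × 6.48/100 ≈ 821.
Year 1998: gap = -2.0 × (10.57 - 5.79) = -9.56%, loss ≈ 12671 × 9.56/100 ≈ 1211.
Year 1999: gap = -2.0 × (7.62 - 5.79) = -3.66%, loss ≈ 12671 × 3.66/100 ≈ 464.
Year 2000: gap = -2.0 × (10.75 - 5.79) = -9.92%, loss ≈ 12671 × 9.92/100 ≈ 1257.
Year 2001: gap = -2.0 × (7.45 - 5.79) = -3.32%, loss ≈ 12671 × 3.32/100 ≈ 421.
Total lost output = 821 + 1211 + 464 + 1257 + 421 = 4174 billion.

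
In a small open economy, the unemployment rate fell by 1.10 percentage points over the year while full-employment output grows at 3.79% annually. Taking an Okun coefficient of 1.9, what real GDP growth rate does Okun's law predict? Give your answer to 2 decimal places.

5.88%

Growth-rate Okun's law: g_Y = g_Y* - β × Δu.
g_Y = 3.79 - 1.9 × (-1.10) = 3.79 + 2.09 = 5.88%, i.e. 5.88% to 2 d.p.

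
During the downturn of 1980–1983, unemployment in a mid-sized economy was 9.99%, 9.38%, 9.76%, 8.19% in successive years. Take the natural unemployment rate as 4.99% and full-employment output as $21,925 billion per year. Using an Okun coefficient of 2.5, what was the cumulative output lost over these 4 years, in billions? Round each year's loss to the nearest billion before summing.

Year 1980: gap = -2.5 × (9.99 - 4.99) = -12.5%, loss ≈ 21925 × 12.5/100 ≈ 2741.
Year 1981: gap = -2.5 × (9.38 - 4.99) = -10.975%, loss ≈ 21925 × 10.975/100 ≈ 2406.
Year 1982: gap = -2.5 × (9.76 - 4.99) = -11.925%, loss ≈ 21925 × 11.925/100 ≈ 2615.
Year 1983: gap = -2.5 × (8.19 - 4.99) = -8%, loss ≈ 21925 × 8/100 ≈ 1754.
Total lost output = 2741 + 2406 + 2615 + 1754 = 9516 billion.

$9,516 billion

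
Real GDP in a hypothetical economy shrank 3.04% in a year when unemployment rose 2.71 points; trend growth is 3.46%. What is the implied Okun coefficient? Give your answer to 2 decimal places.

β ≈ 2.40

Growth form: g_Y = g_Y* - β × Δu, so β = (g_Y* - g_Y)/Δu.
β = (3.46 + 3.04)/2.71 = 6.5/2.71 = 2.40.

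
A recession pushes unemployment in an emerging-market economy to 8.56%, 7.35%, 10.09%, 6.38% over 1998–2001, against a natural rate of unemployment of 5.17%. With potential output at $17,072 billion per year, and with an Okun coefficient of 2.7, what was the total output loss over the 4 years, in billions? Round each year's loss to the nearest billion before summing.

$5,394 billion

Year 1998: gap = -2.7 × (8.56 - 5.17) = -9.153%, loss ≈ 17072 × 9.153/100 ≈ 1563.
Year 1999: gap = -2.7 × (7.35 - 5.17) = -5.886%, loss ≈ 17072 × 5.886/100 ≈ 1005.
Year 2000: gap = -2.7 × (10.09 - 5.17) = -13.284%, loss ≈ 17072 × 13.284/100 ≈ 2268.
Year 2001: gap = -2.7 × (6.38 - 5.17) = -3.267%, loss ≈ 17072 × 3.267/100 ≈ 558.
Total lost output = 1563 + 1005 + 2268 + 558 = 5394 billion.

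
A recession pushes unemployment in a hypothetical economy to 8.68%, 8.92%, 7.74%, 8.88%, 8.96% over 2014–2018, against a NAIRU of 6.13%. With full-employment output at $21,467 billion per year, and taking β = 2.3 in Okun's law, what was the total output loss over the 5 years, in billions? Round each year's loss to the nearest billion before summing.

Year 2014: gap = -2.3 × (8.68 - 6.13) = -5.865%, loss ≈ 21467 × 5.865/100 ≈ 1259.
Year 2015: gap = -2.3 × (8.92 - 6.13) = -6.417%, loss ≈ 21467 × 6.417/100 ≈ 1378.
Year 2016: gap = -2.3 × (7.74 - 6.13) = -3.703%, loss ≈ 21467 × 3.703/100 ≈ 795.
Year 2017: gap = -2.3 × (8.88 - 6.13) = -6.325%, loss ≈ 21467 × 6.325/100 ≈ 1358.
Year 2018: gap = -2.3 × (8.96 - 6.13) = -6.509%, loss ≈ 21467 × 6.509/100 ≈ 1397.
Total lost output = 1259 + 1378 + 795 + 1358 + 1397 = 6187 billion.

$6,187 billion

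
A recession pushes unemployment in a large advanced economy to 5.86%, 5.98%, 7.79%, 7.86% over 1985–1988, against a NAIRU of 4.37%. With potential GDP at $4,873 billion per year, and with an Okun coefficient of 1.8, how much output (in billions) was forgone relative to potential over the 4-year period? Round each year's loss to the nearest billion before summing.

$878 billion

Year 1985: gap = -1.8 × (5.86 - 4.37) = -2.682%, loss ≈ 4873 × 2.682/100 ≈ 131.
Year 1986: gap = -1.8 × (5.98 - 4.37) = -2.898%, loss ≈ 4873 × 2.898/100 ≈ 141.
Year 1987: gap = -1.8 × (7.79 - 4.37) = -6.156%, loss ≈ 4873 × 6.156/100 ≈ 300.
Year 1988: gap = -1.8 × (7.86 - 4.37) = -6.282%, loss ≈ 4873 × 6.282/100 ≈ 306.
Total lost output = 131 + 141 + 300 + 306 = 878 billion.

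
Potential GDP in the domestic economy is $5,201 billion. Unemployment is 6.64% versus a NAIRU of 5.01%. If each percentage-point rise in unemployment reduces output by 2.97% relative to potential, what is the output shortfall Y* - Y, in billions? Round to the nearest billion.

$252 billion

Output gap = -2.97 × (6.64 - 5.01) = -2.97 × 1.63 = -4.8411%.
Actual GDP ≈ 5201 × 0.951589 ≈ 4949 billion, so the shortfall is 5201 - 4949 = 252 billion.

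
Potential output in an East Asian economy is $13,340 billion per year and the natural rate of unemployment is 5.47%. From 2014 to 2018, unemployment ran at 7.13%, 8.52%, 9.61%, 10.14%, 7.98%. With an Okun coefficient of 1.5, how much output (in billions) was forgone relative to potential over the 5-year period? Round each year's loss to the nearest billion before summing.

Year 2014: gap = -1.5 × (7.13 - 5.47) = -2.49%, loss ≈ 13340 × 2.49/100 ≈ 332.
Year 2015: gap = -1.5 × (8.52 - 5.47) = -4.575%, loss ≈ 13340 × 4.575/100 ≈ 610.
Year 2016: gap = -1.5 × (9.61 - 5.47) = -6.21%, loss ≈ 13340 × 6.21/100 ≈ 828.
Year 2017: gap = -1.5 × (10.14 - 5.47) = -7.005%, loss ≈ 13340 × 7.005/100 ≈ 934.
Year 2018: gap = -1.5 × (7.98 - 5.47) = -3.765%, loss ≈ 13340 × 3.765/100 ≈ 502.
Total lost output = 332 + 610 + 828 + 934 + 502 = 3206 billion.

$3,206 billion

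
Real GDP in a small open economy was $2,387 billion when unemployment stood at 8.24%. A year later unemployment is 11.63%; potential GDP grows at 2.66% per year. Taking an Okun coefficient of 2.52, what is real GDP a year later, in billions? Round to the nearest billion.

Δu = 11.63 - 8.24 = 3.39 points.
Okun's law (growth form): g_Y = g_Y* - β × Δu = 2.66 - 2.52 × (3.39) = 2.66 - 8.5428 = -5.8828%.
Real GDP in the next year = 2387 × (1 - 5.8828/100) = 2387 × 0.941172 ≈ 2247 billion.

$2,247 billion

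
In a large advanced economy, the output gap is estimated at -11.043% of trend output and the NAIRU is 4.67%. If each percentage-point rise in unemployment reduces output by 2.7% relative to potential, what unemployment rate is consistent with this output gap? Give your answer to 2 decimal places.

8.76%

From Okun's law, u - u* = -(output gap)/β = -(-11.043)/2.7 = 4.09 points.
So u = 4.67 + 4.09 = 8.76%.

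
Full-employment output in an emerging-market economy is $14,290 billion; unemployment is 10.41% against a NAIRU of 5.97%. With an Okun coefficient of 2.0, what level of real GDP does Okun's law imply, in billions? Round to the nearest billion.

Unemployment gap = 10.41 - 5.97 = 4.44 points, so the output gap is -2 × 4.44 = -8.88%.
Actual GDP = 14290 × (1 - 8.88/100) = 14290 × 0.9112 ≈ 13021 billion.

$13,021 billion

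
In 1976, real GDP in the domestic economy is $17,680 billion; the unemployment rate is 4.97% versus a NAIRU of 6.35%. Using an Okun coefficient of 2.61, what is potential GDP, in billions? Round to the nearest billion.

$17,065 billion

Unemployment gap = 4.97 - 6.35 = -1.38 points, so output gap = -2.61 × (-1.38) = 3.6018%.
Since Y = Y* × (1 + gap/100), Y* = 17680/1.036018 ≈ 17065 billion.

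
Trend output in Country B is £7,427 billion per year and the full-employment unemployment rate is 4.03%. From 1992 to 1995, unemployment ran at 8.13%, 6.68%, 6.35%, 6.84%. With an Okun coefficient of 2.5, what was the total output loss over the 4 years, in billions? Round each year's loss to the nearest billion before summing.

£2,206 billion

Year 1992: gap = -2.5 × (8.13 - 4.03) = -10.25%, loss ≈ 7427 × 10.25/100 ≈ 761.
Year 1993: gap = -2.5 × (6.68 - 4.03) = -6.625%, loss ≈ 7427 × 6.625/100 ≈ 492.
Year 1994: gap = -2.5 × (6.35 - 4.03) = -5.8%, loss ≈ 7427 × 5.8/100 ≈ 431.
Year 1995: gap = -2.5 × (6.84 - 4.03) = -7.025%, loss ≈ 7427 × 7.025/100 ≈ 522.
Total lost output = 761 + 492 + 431 + 522 = 2206 billion.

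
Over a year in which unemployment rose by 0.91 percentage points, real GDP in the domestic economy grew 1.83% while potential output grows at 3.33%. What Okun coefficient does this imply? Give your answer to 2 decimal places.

β ≈ 1.65

Growth form: g_Y = g_Y* - β × Δu, so β = (g_Y* - g_Y)/Δu.
β = (3.33 - 1.83)/0.91 = 1.5/0.91 = 1.65.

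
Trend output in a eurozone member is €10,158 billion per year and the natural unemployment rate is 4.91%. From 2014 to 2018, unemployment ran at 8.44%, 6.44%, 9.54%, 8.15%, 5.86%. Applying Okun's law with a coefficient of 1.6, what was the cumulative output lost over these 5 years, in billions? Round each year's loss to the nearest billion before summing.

€2,257 billion

Year 2014: gap = -1.6 × (8.44 - 4.91) = -5.648%, loss ≈ 10158 × 5.648/100 ≈ 574.
Year 2015: gap = -1.6 × (6.44 - 4.91) = -2.448%, loss ≈ 10158 × 2.448/100 ≈ 249.
Year 2016: gap = -1.6 × (9.54 - 4.91) = -7.408%, loss ≈ 10158 × 7.408/100 ≈ 753.
Year 2017: gap = -1.6 × (8.15 - 4.91) = -5.184%, loss ≈ 10158 × 5.184/100 ≈ 527.
Year 2018: gap = -1.6 × (5.86 - 4.91) = -1.52%, loss ≈ 10158 × 1.52/100 ≈ 154.
Total lost output = 574 + 249 + 753 + 527 + 154 = 2257 billion.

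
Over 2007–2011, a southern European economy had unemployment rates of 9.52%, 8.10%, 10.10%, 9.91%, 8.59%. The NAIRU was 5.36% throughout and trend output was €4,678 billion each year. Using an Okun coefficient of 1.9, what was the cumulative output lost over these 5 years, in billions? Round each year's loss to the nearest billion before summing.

€1,726 billion

Year 2007: gap = -1.9 × (9.52 - 5.36) = -7.904%, loss ≈ 4678 × 7.904/100 ≈ 370.
Year 2008: gap = -1.9 × (8.1 - 5.36) = -5.206%, loss ≈ 4678 × 5.206/100 ≈ 244.
Year 2009: gap = -1.9 × (10.1 - 5.36) = -9.006%, loss ≈ 4678 × 9.006/100 ≈ 421.
Year 2010: gap = -1.9 × (9.91 - 5.36) = -8.645%, loss ≈ 4678 × 8.645/100 ≈ 404.
Year 2011: gap = -1.9 × (8.59 - 5.36) = -6.137%, loss ≈ 4678 × 6.137/100 ≈ 287.
Total lost output = 370 + 244 + 421 + 404 + 287 = 1726 billion.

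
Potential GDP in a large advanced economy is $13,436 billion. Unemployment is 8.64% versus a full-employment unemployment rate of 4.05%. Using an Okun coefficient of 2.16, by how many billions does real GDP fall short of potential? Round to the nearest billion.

Output gap = -2.16 × (8.64 - 4.05) = -2.16 × 4.59 = -9.9144%.
Actual GDP ≈ 13436 × 0.900856 ≈ 12104 billion, so the shortfall is 13436 - 12104 = 1332 billion.

$1,332 billion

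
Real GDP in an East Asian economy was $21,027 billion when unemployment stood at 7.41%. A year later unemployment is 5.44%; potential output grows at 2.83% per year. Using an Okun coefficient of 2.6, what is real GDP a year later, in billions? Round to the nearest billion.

$22,699 billion

Δu = 5.44 - 7.41 = -1.97 points.
Okun's law (growth form): g_Y = g_Y* - β × Δu = 2.83 - 2.6 × (-1.97) = 2.83 + 5.122 = 7.952%.
Real GDP in the next year = 21027 × (1 + 7.952/100) = 21027 × 1.07952 ≈ 22699 billion.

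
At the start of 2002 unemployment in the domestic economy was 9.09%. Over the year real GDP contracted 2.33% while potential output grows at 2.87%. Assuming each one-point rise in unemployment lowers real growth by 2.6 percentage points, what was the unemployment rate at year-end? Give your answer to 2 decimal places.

11.09%

Growth-rate Okun's law: g_Y = g_Y* - β × Δu, so Δu = (g_Y* - g_Y)/β.
Δu = (2.87 + 2.33)/2.6 = 5.2/2.6 = 2.00 percentage points.
Year-end unemployment = 9.09 + 2 = 11.09%.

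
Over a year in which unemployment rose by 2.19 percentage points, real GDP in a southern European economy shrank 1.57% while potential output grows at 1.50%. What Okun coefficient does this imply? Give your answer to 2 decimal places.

Growth form: g_Y = g_Y* - β × Δu, so β = (g_Y* - g_Y)/Δu.
β = (1.5 + 1.57)/2.19 = 3.07/2.19 = 1.40.

β ≈ 1.40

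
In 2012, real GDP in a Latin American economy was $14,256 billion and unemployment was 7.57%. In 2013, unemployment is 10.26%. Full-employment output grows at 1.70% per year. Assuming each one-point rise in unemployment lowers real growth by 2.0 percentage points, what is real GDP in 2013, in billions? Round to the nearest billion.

Δu = 10.26 - 7.57 = 2.69 points.
Okun's law (growth form): g_Y = g_Y* - β × Δu = 1.70 - 2.0 × (2.69) = 1.7 - 5.38 = -3.68%.
Real GDP in the next year = 14256 × (1 - 3.68/100) = 14256 × 0.9632 ≈ 13731 billion.

$13,731 billion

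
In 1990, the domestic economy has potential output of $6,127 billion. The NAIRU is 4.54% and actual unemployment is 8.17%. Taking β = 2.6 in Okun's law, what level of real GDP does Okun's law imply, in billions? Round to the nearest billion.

$5,549 billion

Unemployment gap = 8.17 - 4.54 = 3.63 points, so the output gap is -2.6 × 3.63 = -9.438%.
Actual GDP = 6127 × (1 - 9.438/100) = 6127 × 0.90562 ≈ 5549 billion.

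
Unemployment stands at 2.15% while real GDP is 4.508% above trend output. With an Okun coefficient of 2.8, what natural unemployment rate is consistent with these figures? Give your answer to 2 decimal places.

From Okun's law, u - u* = -(output gap)/β = -(4.508)/2.8 = -1.61 points.
So u* = 2.15 + 1.61 = 3.76%.

3.76%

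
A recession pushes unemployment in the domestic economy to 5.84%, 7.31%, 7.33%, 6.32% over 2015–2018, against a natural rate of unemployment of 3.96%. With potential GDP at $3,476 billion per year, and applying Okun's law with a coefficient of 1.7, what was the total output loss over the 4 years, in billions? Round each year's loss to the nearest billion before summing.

$647 billion

Year 2015: gap = -1.7 × (5.84 - 3.96) = -3.196%, loss ≈ 3476 × 3.196/100 ≈ 111.
Year 2016: gap = -1.7 × (7.31 - 3.96) = -5.695%, loss ≈ 3476 × 5.695/100 ≈ 198.
Year 2017: gap = -1.7 × (7.33 - 3.96) = -5.729%, loss ≈ 3476 × 5.729/100 ≈ 199.
Year 2018: gap = -1.7 × (6.32 - 3.96) = -4.012%, loss ≈ 3476 × 4.012/100 ≈ 139.
Total lost output = 111 + 198 + 199 + 139 = 647 billion.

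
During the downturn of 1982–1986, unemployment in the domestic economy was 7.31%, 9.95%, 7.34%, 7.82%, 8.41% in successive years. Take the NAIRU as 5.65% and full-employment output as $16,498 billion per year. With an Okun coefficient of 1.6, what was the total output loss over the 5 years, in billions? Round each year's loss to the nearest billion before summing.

Year 1982: gap = -1.6 × (7.31 - 5.65) = -2.656%, loss ≈ 16498 × 2.656/100 ≈ 438.
Year 1983: gap = -1.6 × (9.95 - 5.65) = -6.88%, loss ≈ 16498 × 6.88/100 ≈ 1135.
Year 1984: gap = -1.6 × (7.34 - 5.65) = -2.704%, loss ≈ 16498 × 2.704/100 ≈ 446.
Year 1985: gap = -1.6 × (7.82 - 5.65) = -3.472%, loss ≈ 16498 × 3.472/100 ≈ 573.
Year 1986: gap = -1.6 × (8.41 - 5.65) = -4.416%, loss ≈ 16498 × 4.416/100 ≈ 729.
Total lost output = 438 + 1135 + 446 + 573 + 729 = 3321 billion.

$3,321 billion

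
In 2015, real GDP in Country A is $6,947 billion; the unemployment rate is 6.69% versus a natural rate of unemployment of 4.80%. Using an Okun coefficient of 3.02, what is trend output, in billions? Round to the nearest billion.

$7,368 billion

Unemployment gap = 6.69 - 4.8 = 1.89 points, so output gap = -3.02 × 1.89 = -5.7078%.
Since Y = Y* × (1 + gap/100), Y* = 6947/0.942922 ≈ 7368 billion.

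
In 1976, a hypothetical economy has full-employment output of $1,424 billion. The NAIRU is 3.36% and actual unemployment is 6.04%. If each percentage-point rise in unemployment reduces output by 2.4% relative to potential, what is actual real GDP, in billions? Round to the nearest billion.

$1,332 billion

Unemployment gap = 6.04 - 3.36 = 2.68 points, so the output gap is -2.4 × 2.68 = -6.432%.
Actual GDP = 1424 × (1 - 6.432/100) = 1424 × 0.93568 ≈ 1332 billion.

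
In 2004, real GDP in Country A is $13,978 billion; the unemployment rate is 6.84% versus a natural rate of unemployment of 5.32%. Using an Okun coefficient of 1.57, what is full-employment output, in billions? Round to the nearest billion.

$14,320 billion

Unemployment gap = 6.84 - 5.32 = 1.52 points, so output gap = -1.57 × 1.52 = -2.3864%.
Since Y = Y* × (1 + gap/100), Y* = 13978/0.976136 ≈ 14320 billion.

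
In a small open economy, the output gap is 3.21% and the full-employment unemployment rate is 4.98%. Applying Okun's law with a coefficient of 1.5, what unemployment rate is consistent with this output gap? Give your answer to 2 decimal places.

From Okun's law, u - u* = -(output gap)/β = -(3.21)/1.5 = -2.14 points.
So u = 4.98 - 2.14 = 2.84%.

2.84%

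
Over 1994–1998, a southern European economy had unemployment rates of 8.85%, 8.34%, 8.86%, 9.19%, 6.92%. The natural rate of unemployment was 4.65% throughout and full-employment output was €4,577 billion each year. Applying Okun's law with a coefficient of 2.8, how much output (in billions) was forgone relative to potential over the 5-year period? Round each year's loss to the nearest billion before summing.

€2,424 billion

Year 1994: gap = -2.8 × (8.85 - 4.65) = -11.76%, loss ≈ 4577 × 11.76/100 ≈ 538.
Year 1995: gap = -2.8 × (8.34 - 4.65) = -10.332%, loss ≈ 4577 × 10.332/100 ≈ 473.
Year 1996: gap = -2.8 × (8.86 - 4.65) = -11.788%, loss ≈ 4577 × 11.788/100 ≈ 540.
Year 1997: gap = -2.8 × (9.19 - 4.65) = -12.712%, loss ≈ 4577 × 12.712/100 ≈ 582.
Year 1998: gap = -2.8 × (6.92 - 4.65) = -6.356%, loss ≈ 4577 × 6.356/100 ≈ 291.
Total lost output = 538 + 473 + 540 + 582 + 291 = 2424 billion.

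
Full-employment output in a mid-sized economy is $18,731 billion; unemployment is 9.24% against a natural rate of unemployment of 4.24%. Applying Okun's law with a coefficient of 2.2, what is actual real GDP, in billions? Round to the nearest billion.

Unemployment gap = 9.24 - 4.24 = 5 points, so the output gap is -2.2 × 5 = -11%.
Actual GDP = 18731 × (1 - 11/100) = 18731 × 0.89 ≈ 16671 billion.

$16,671 billion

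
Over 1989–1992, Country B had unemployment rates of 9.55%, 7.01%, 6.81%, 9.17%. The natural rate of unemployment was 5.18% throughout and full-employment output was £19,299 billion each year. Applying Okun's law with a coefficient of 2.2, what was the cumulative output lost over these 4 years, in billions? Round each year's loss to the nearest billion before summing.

£5,018 billion

Year 1989: gap = -2.2 × (9.55 - 5.18) = -9.614%, loss ≈ 19299 × 9.614/100 ≈ 1855.
Year 1990: gap = -2.2 × (7.01 - 5.18) = -4.026%, loss ≈ 19299 × 4.026/100 ≈ 777.
Year 1991: gap = -2.2 × (6.81 - 5.18) = -3.586%, loss ≈ 19299 × 3.586/100 ≈ 692.
Year 1992: gap = -2.2 × (9.17 - 5.18) = -8.778%, loss ≈ 19299 × 8.778/100 ≈ 1694.
Total lost output = 1855 + 777 + 692 + 1694 = 5018 billion.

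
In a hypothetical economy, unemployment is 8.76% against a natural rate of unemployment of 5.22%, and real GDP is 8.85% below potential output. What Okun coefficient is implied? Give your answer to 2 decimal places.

β ≈ 2.50

Okun's law: output gap = -β × (u - u*).
-8.85 = -β × (8.76 - 5.22) = -β × 3.54, so β = 8.85/3.54 = 2.50.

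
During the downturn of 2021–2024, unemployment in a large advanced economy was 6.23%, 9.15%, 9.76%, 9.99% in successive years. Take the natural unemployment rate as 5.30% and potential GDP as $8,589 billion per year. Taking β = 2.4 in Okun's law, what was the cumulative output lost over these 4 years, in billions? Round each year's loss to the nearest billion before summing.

Year 2021: gap = -2.4 × (6.23 - 5.3) = -2.232%, loss ≈ 8589 × 2.232/100 ≈ 192.
Year 2022: gap = -2.4 × (9.15 - 5.3) = -9.24%, loss ≈ 8589 × 9.24/100 ≈ 794.
Year 2023: gap = -2.4 × (9.76 - 5.3) = -10.704%, loss ≈ 8589 × 10.704/100 ≈ 919.
Year 2024: gap = -2.4 × (9.99 - 5.3) = -11.256%, loss ≈ 8589 × 11.256/100 ≈ 967.
Total lost output = 192 + 794 + 919 + 967 = 2872 billion.

$2,872 billion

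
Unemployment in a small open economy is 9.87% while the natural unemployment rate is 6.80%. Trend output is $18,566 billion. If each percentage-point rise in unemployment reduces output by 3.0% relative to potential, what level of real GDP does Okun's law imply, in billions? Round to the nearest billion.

$16,856 billion

Unemployment gap = 9.87 - 6.8 = 3.07 points, so the output gap is -3 × 3.07 = -9.21%.
Actual GDP = 18566 × (1 - 9.21/100) = 18566 × 0.9079 ≈ 16856 billion.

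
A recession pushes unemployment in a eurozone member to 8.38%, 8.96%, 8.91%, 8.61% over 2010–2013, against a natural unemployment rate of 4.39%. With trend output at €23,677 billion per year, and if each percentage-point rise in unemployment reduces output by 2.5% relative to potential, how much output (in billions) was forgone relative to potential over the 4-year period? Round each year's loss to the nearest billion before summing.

€10,241 billion

Year 2010: gap = -2.5 × (8.38 - 4.39) = -9.975%, loss ≈ 23677 × 9.975/100 ≈ 2362.
Year 2011: gap = -2.5 × (8.96 - 4.39) = -11.425%, loss ≈ 23677 × 11.425/100 ≈ 2705.
Year 2012: gap = -2.5 × (8.91 - 4.39) = -11.3%, loss ≈ 23677 × 11.3/100 ≈ 2676.
Year 2013: gap = -2.5 × (8.61 - 4.39) = -10.55%, loss ≈ 23677 × 10.55/100 ≈ 2498.
Total lost output = 2362 + 2705 + 2676 + 2498 = 10241 billion.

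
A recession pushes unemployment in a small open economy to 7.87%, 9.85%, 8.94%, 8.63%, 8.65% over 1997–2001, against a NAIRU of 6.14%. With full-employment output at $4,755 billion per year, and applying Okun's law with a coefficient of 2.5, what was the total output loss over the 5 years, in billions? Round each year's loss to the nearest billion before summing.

$1,574 billion

Year 1997: gap = -2.5 × (7.87 - 6.14) = -4.325%, loss ≈ 4755 × 4.325/100 ≈ 206.
Year 1998: gap = -2.5 × (9.85 - 6.14) = -9.275%, loss ≈ 4755 × 9.275/100 ≈ 441.
Year 1999: gap = -2.5 × (8.94 - 6.14) = -7%, loss ≈ 4755 × 7/100 ≈ 333.
Year 2000: gap = -2.5 × (8.63 - 6.14) = -6.225%, loss ≈ 4755 × 6.225/100 ≈ 296.
Year 2001: gap = -2.5 × (8.65 - 6.14) = -6.275%, loss ≈ 4755 × 6.275/100 ≈ 298.
Total lost output = 206 + 441 + 333 + 296 + 298 = 1574 billion.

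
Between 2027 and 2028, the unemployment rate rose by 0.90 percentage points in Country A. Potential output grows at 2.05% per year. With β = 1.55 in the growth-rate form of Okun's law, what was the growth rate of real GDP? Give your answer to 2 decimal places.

Growth-rate Okun's law: g_Y = g_Y* - β × Δu.
g_Y = 2.05 - 1.55 × (0.90) = 2.05 - 1.395 = 0.655%, i.e. 0.66% to 2 d.p.

0.66%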